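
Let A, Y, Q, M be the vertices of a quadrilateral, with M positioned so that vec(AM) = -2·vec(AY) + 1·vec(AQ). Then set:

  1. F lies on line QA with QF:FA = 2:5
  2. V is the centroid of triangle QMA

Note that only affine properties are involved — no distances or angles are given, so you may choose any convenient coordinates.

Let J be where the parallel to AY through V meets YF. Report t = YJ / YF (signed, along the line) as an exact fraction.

t = 14/15

Set A = (0, 0), Y = (1, 0), Q = (0, 1), M = (-2, 1); any affine frame gives the same invariant.
1. F lies on line QA with QF:FA = 2:5 ⇒ F = (0, 5/7)
2. V is the centroid of triangle QMA ⇒ V = (-2/3, 2/3)
through V parallel to AY: direction (1, 0); meets YF at J = (1/15, 2/3)
J = Y + t·(F−Y) with t = 14/15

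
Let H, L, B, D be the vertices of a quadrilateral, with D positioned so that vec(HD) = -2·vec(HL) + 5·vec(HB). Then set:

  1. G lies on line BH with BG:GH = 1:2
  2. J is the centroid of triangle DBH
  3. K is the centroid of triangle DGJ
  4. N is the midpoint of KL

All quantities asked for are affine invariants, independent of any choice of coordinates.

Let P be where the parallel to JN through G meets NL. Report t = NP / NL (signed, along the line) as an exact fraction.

t = 2

Set H = (0, 0), L = (1, 0), B = (0, 1), D = (-2, 5); any affine frame gives the same invariant.
1. G lies on line BH with BG:GH = 1:2 ⇒ G = (0, 2/3)
2. J is the centroid of triangle DBH ⇒ J = (-2/3, 2)
3. K is the centroid of triangle DGJ ⇒ K = (-8/9, 23/9)
4. N is the midpoint of KL ⇒ N = (1/18, 23/18)
through G parallel to JN: direction (13/18, -13/18); meets NL at P = (35/18, -23/18)
P = N + t·(L−N) with t = 2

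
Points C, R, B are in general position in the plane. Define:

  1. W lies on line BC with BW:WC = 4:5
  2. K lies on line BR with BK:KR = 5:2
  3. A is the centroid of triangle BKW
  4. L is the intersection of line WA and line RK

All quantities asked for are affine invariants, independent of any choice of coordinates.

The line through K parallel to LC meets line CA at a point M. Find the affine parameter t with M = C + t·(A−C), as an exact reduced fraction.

t = -27/5

Choose coordinates C = (0, 0), R = (1, 0), B = (0, 1).
1. W lies on line BC with BW:WC = 4:5 ⇒ W = (0, 5/9)
2. K lies on line BR with BK:KR = 5:2 ⇒ K = (5/7, 2/7)
3. A is the centroid of triangle BKW ⇒ A = (5/21, 116/189)
4. L is the intersection of line WA and line RK ⇒ L = (5/14, 9/14)
through K parallel to LC: direction (-5/14, -9/14); meets CA at M = (-9/7, -116/35)
M = C + t·(A−C) with t = -27/5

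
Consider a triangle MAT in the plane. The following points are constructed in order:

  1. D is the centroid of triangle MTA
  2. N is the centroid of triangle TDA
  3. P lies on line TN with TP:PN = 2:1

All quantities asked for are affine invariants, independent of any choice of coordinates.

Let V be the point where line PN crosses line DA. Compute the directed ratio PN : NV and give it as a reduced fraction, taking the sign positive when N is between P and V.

Assign M = (0, 0), A = (1, 0), T = (0, 1) — the answer is frame-independent, so this choice is without loss of generality.
1. D is the centroid of triangle MTA ⇒ D = (1/3, 1/3)
2. N is the centroid of triangle TDA ⇒ N = (4/9, 4/9)
3. P lies on line TN with TP:PN = 2:1 ⇒ P = (8/27, 17/27)
line PN meets DA at V = (2/3, 1/6)
N = P + t·(V−P) with t = 2/5, so PN:NV = 2/5:3/5

PN:NV = 2/3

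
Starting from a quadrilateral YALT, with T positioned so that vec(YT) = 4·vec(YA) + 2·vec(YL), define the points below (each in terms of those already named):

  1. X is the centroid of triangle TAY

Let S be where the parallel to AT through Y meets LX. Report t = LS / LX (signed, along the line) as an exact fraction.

t = 9/13

Assign Y = (0, 0), A = (1, 0), L = (0, 1), T = (4, 2) — the answer is frame-independent, so this choice is without loss of generality.
1. X is the centroid of triangle TAY ⇒ X = (5/3, 2/3)
through Y parallel to AT: direction (3, 2); meets LX at S = (15/13, 10/13)
S = L + t·(X−L) with t = 9/13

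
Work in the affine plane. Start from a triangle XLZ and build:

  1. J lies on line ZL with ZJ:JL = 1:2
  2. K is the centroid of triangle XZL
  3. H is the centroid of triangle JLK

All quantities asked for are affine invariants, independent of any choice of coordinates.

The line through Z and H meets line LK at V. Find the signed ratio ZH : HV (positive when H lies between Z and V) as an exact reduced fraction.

Choose coordinates X = (0, 0), L = (1, 0), Z = (0, 1).
1. J lies on line ZL with ZJ:JL = 1:2 ⇒ J = (1/3, 2/3)
2. K is the centroid of triangle XZL ⇒ K = (1/3, 1/3)
3. H is the centroid of triangle JLK ⇒ H = (5/9, 1/3)
line ZH meets LK at V = (5/7, 1/7)
H = Z + t·(V−Z) with t = 7/9, so ZH:HV = 7/9:2/9

ZH:HV = 7/2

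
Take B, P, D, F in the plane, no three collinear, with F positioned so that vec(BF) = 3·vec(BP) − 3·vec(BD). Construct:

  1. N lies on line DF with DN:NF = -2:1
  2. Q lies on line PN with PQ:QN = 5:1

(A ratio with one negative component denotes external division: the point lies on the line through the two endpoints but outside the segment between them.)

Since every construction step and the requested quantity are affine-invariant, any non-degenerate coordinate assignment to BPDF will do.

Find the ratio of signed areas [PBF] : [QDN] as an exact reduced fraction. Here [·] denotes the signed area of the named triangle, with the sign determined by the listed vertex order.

Choose coordinates B = (0, 0), P = (1, 0), D = (0, 1), F = (3, -3).
1. N lies on line DF with DN:NF = -2:1 ⇒ N = (6, -7)
2. Q lies on line PN with PQ:QN = 5:1 ⇒ Q = (31/6, -35/6)
2·[PBF] = 3, 2·[QDN] = 1/3
[PBF]:[QDN] = 3:1/3 = 9

[PBF]:[QDN] = 9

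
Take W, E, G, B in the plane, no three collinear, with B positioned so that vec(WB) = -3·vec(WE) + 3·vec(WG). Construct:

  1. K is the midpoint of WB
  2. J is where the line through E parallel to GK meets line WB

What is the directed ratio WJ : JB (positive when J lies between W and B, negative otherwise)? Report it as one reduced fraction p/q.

Choose coordinates W = (0, 0), E = (1, 0), G = (0, 1), B = (-3, 3).
1. K is the midpoint of WB ⇒ K = (-3/2, 3/2)
2. J is where the line through E parallel to GK meets line WB ⇒ J = (-1/2, 1/2)
J = W + t·(B−W) with t = 1/6, so WJ:JB = t:(1−t) = 1/6:5/6

WJ:JB = 1/5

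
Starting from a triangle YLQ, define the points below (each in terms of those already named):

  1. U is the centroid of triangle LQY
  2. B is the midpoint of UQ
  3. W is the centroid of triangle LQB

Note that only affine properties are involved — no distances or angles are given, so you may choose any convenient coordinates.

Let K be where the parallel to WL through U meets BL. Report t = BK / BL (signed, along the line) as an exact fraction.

t = -2

Choose coordinates Y = (0, 0), L = (1, 0), Q = (0, 1).
1. U is the centroid of triangle LQY ⇒ U = (1/3, 1/3)
2. B is the midpoint of UQ ⇒ B = (1/6, 2/3)
3. W is the centroid of triangle LQB ⇒ W = (7/18, 5/9)
through U parallel to WL: direction (11/18, -5/9); meets BL at K = (-3/2, 2)
K = B + t·(L−B) with t = -2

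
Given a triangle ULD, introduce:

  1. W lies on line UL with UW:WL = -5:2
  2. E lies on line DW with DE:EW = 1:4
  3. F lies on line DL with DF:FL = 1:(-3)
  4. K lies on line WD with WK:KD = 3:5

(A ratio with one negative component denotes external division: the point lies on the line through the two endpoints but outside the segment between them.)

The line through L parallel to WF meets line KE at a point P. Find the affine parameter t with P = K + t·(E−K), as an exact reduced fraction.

Choose coordinates U = (0, 0), L = (1, 0), D = (0, 1).
1. W lies on line UL with UW:WL = -5:2 ⇒ W = (5/3, 0)
2. E lies on line DW with DE:EW = 1:4 ⇒ E = (1/3, 4/5)
3. F lies on line DL with DF:FL = 1:(-3) ⇒ F = (-1/2, 3/2)
4. K lies on line WD with WK:KD = 3:5 ⇒ K = (25/24, 3/8)
through L parallel to WF: direction (-13/6, 3/2); meets KE at P = (-10/3, 3)
P = K + t·(E−K) with t = 105/17

t = 105/17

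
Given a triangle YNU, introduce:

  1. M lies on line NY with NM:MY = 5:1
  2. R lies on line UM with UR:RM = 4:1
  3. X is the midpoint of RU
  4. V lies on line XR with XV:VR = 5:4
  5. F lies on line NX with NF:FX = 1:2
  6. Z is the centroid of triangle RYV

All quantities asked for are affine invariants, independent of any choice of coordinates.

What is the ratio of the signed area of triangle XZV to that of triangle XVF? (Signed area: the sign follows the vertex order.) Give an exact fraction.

Work in coordinates with Y = (0, 0), N = (1, 0), U = (0, 1).
1. M lies on line NY with NM:MY = 5:1 ⇒ M = (1/6, 0)
2. R lies on line UM with UR:RM = 4:1 ⇒ R = (2/15, 1/5)
3. X is the midpoint of RU ⇒ X = (1/15, 3/5)
4. V lies on line XR with XV:VR = 5:4 ⇒ V = (14/135, 17/45)
5. F lies on line NX with NF:FX = 1:2 ⇒ F = (31/45, 1/5)
6. Z is the centroid of triangle RYV ⇒ Z = (32/405, 26/135)
2·[XZV] = 1/81, 2·[XVF] = 10/81
[XZV]:[XVF] = 1/81:10/81 = 1/10

[XZV]:[XVF] = 1/10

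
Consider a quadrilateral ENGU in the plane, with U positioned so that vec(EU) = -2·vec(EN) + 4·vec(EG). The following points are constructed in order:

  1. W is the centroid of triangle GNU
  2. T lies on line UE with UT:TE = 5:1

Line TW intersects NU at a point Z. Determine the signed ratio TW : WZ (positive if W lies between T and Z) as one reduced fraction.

Assign E = (0, 0), N = (1, 0), G = (0, 1), U = (-2, 4) — the answer is frame-independent, so this choice is without loss of generality.
1. W is the centroid of triangle GNU ⇒ W = (-1/3, 5/3)
2. T lies on line UE with UT:TE = 5:1 ⇒ T = (-1/3, 2/3)
line TW meets NU at Z = (-1/3, 16/9)
W = T + t·(Z−T) with t = 9/10, so TW:WZ = 9/10:1/10

TW:WZ = 9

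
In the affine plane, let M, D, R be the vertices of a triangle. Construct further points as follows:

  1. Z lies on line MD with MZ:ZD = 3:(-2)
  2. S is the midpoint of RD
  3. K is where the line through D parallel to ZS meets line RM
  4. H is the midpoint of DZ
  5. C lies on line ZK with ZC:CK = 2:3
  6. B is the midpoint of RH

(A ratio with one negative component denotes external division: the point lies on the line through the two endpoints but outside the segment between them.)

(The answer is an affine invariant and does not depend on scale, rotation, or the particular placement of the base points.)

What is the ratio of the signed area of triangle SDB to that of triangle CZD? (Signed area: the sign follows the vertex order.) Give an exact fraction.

Set M = (0, 0), D = (1, 0), R = (0, 1); any affine frame gives the same invariant.
1. Z lies on line MD with MZ:ZD = 3:(-2) ⇒ Z = (3, 0)
2. S is the midpoint of RD ⇒ S = (1/2, 1/2)
3. K is where the line through D parallel to ZS meets line RM ⇒ K = (0, 1/5)
4. H is the midpoint of DZ ⇒ H = (2, 0)
5. C lies on line ZK with ZC:CK = 2:3 ⇒ C = (9/5, 2/25)
6. B is the midpoint of RH ⇒ B = (1, 1/2)
2·[SDB] = 1/4, 2·[CZD] = -4/25
[SDB]:[CZD] = 1/4:-4/25 = -25/16

[SDB]:[CZD] = -25/16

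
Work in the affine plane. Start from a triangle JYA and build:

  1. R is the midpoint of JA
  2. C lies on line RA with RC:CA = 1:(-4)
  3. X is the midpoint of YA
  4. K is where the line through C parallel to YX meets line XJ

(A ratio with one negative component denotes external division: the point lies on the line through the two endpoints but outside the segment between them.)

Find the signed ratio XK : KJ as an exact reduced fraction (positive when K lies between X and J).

XK:KJ = 2

Set J = (0, 0), Y = (1, 0), A = (0, 1); any affine frame gives the same invariant.
1. R is the midpoint of JA ⇒ R = (0, 1/2)
2. C lies on line RA with RC:CA = 1:(-4) ⇒ C = (0, 1/3)
3. X is the midpoint of YA ⇒ X = (1/2, 1/2)
4. K is where the line through C parallel to YX meets line XJ ⇒ K = (1/6, 1/6)
K = X + t·(J−X) with t = 2/3, so XK:KJ = t:(1−t) = 2/3:1/3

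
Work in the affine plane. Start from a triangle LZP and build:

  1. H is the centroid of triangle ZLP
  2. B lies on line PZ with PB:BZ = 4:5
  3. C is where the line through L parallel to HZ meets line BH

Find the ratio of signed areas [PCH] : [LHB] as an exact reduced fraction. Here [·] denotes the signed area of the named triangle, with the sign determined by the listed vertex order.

[PCH]:[LHB] = 36/5

Work in coordinates with L = (0, 0), Z = (1, 0), P = (0, 1).
1. H is the centroid of triangle ZLP ⇒ H = (1/3, 1/3)
2. B lies on line PZ with PB:BZ = 4:5 ⇒ B = (4/9, 5/9)
3. C is where the line through L parallel to HZ meets line BH ⇒ C = (2/15, -1/15)
2·[PCH] = 4/15, 2·[LHB] = 1/27
[PCH]:[LHB] = 4/15:1/27 = 36/5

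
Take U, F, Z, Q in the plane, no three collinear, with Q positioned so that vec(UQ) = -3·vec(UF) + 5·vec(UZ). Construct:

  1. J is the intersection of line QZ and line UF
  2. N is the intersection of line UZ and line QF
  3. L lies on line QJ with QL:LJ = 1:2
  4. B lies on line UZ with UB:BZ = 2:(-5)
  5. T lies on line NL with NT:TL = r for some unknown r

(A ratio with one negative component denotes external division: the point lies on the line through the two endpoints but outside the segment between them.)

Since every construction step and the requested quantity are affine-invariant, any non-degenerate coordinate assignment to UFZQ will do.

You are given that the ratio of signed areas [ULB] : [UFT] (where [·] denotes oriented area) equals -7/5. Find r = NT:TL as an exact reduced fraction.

r = -1/2

Assign U = (0, 0), F = (1, 0), Z = (0, 1), Q = (-3, 5) — the answer is frame-independent, so this choice is without loss of generality.
1. J is the intersection of line QZ and line UF ⇒ J = (3/4, 0)
2. N is the intersection of line UZ and line QF ⇒ N = (0, 5/4)
3. L lies on line QJ with QL:LJ = 1:2 ⇒ L = (-7/4, 10/3)
4. B lies on line UZ with UB:BZ = 2:(-5) ⇒ B = (0, -2/3)
5. With NT:TL = r, write λ = r/(r+1) so T = N + λ·(L−N); T is affine-linear in λ
Every point depending on T is an affine combination of T and λ-independent points, so each such coordinate is linear in λ; the λ² term in each signed area is a multiple of (L−N)×(L−N) = 0, so 2·[ULB] and 2·[UFT] are each linear in λ. Evaluating at λ=0 and λ=1:
  2·[ULB] = 7/6,   2·[UFT] = 25/12·λ + 5/4
So [ULB]:[UFT] = (7/6) / (25/12·λ + 5/4). Setting this equal to -7/5:
  7/6 = -7/5·(25/12·λ + 5/4)  ⇒  λ = -1
Then r = λ/(1−λ) = (-1)/(2) = -1/2. Check: with r = -1/2, T = (7/4, -5/6) and [ULB]:[UFT] = -7/5 as required.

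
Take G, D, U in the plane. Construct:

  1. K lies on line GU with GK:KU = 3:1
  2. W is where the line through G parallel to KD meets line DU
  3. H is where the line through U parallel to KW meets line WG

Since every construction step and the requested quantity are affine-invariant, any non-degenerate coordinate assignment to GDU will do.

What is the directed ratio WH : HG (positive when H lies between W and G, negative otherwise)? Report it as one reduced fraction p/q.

WH:HG = -1/4

Work in coordinates with G = (0, 0), D = (1, 0), U = (0, 1).
1. K lies on line GU with GK:KU = 3:1 ⇒ K = (0, 3/4)
2. W is where the line through G parallel to KD meets line DU ⇒ W = (4, -3)
3. H is where the line through U parallel to KW meets line WG ⇒ H = (16/3, -4)
H = W + t·(G−W) with t = -1/3, so WH:HG = t:(1−t) = -1/3:4/3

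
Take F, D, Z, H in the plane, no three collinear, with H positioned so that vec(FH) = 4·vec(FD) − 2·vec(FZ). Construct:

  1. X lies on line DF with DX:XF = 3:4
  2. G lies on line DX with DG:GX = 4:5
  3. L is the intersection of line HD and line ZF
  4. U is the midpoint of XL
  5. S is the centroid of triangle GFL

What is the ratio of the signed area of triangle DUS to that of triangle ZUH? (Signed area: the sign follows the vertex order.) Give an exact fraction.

Work in coordinates with F = (0, 0), D = (1, 0), Z = (0, 1), H = (4, -2).
1. X lies on line DF with DX:XF = 3:4 ⇒ X = (4/7, 0)
2. G lies on line DX with DG:GX = 4:5 ⇒ G = (17/21, 0)
3. L is the intersection of line HD and line ZF ⇒ L = (0, 2/3)
4. U is the midpoint of XL ⇒ U = (2/7, 1/3)
5. S is the centroid of triangle GFL ⇒ S = (17/63, 2/9)
2·[DUS] = 16/189, 2·[ZUH] = 38/21
[DUS]:[ZUH] = 16/189:38/21 = 8/171

[DUS]:[ZUH] = 8/171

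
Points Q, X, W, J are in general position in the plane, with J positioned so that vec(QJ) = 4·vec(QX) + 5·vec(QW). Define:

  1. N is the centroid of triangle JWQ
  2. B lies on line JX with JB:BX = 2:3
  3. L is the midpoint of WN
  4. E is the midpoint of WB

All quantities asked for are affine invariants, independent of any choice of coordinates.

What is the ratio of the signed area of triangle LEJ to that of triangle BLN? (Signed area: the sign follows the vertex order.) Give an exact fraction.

Choose coordinates Q = (0, 0), X = (1, 0), W = (0, 1), J = (4, 5).
1. N is the centroid of triangle JWQ ⇒ N = (4/3, 2)
2. B lies on line JX with JB:BX = 2:3 ⇒ B = (14/5, 3)
3. L is the midpoint of WN ⇒ L = (2/3, 3/2)
4. E is the midpoint of WB ⇒ E = (7/5, 2)
2·[LEJ] = 9/10, 2·[BLN] = -1/15
[LEJ]:[BLN] = 9/10:-1/15 = -27/2

[LEJ]:[BLN] = -27/2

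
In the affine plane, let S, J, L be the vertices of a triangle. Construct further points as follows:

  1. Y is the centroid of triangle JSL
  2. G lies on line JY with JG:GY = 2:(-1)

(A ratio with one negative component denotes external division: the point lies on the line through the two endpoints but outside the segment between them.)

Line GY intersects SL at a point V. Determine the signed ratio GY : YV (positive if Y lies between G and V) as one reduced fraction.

Set S = (0, 0), J = (1, 0), L = (0, 1); any affine frame gives the same invariant.
1. Y is the centroid of triangle JSL ⇒ Y = (1/3, 1/3)
2. G lies on line JY with JG:GY = 2:(-1) ⇒ G = (-1/3, 2/3)
line GY meets SL at V = (0, 1/2)
Y = G + t·(V−G) with t = 2, so GY:YV = 2:-1

GY:YV = -2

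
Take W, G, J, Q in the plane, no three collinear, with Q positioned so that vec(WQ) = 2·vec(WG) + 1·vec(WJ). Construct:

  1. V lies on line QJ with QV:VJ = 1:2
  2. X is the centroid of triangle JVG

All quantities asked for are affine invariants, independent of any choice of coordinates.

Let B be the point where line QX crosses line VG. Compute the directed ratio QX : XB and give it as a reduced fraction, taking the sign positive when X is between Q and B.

QX:XB = -5/2

Work in coordinates with W = (0, 0), G = (1, 0), J = (0, 1), Q = (2, 1).
1. V lies on line QJ with QV:VJ = 1:2 ⇒ V = (4/3, 1)
2. X is the centroid of triangle JVG ⇒ X = (7/9, 2/3)
line QX meets VG at B = (19/15, 4/5)
X = Q + t·(B−Q) with t = 5/3, so QX:XB = 5/3:-2/3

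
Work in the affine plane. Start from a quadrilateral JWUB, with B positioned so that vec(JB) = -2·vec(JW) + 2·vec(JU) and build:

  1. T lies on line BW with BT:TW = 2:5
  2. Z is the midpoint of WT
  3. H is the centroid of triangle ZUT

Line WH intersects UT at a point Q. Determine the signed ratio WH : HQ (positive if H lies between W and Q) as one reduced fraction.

WH:HQ = 5

Work in coordinates with J = (0, 0), W = (1, 0), U = (0, 1), B = (-2, 2).
1. T lies on line BW with BT:TW = 2:5 ⇒ T = (-8/7, 10/7)
2. Z is the midpoint of WT ⇒ Z = (-1/14, 5/7)
3. H is the centroid of triangle ZUT ⇒ H = (-17/42, 22/21)
line WH meets UT at Q = (-24/35, 44/35)
H = W + t·(Q−W) with t = 5/6, so WH:HQ = 5/6:1/6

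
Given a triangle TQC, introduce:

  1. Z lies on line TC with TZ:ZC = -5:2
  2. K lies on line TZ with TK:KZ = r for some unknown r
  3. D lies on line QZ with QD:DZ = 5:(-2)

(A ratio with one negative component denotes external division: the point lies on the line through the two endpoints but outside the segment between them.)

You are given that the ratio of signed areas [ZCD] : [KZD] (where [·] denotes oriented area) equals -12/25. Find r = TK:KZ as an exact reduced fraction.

r = 1/5

Set T = (0, 0), Q = (1, 0), C = (0, 1); any affine frame gives the same invariant.
1. Z lies on line TC with TZ:ZC = -5:2 ⇒ Z = (0, 5/3)
2. With TK:KZ = r, write λ = r/(r+1) so K = T + λ·(Z−T); K is affine-linear in λ
3. D lies on line QZ with QD:DZ = 5:(-2) ⇒ D = (-2/3, 25/9)
Every point depending on K is an affine combination of K and λ-independent points, so each such coordinate is linear in λ; the λ² term in each signed area is a multiple of (Z−T)×(Z−T) = 0, so 2·[ZCD] and 2·[KZD] are each linear in λ. Evaluating at λ=0 and λ=1:
  2·[ZCD] = -4/9,   2·[KZD] = -10/9·λ + 10/9
So [ZCD]:[KZD] = (-4/9) / (-10/9·λ + 10/9). Setting this equal to -12/25:
  -4/9 = -12/25·(-10/9·λ + 10/9)  ⇒  λ = 1/6
Then r = λ/(1−λ) = (1/6)/(5/6) = 1/5. Check: with r = 1/5, K = (0, 5/18) and [ZCD]:[KZD] = -12/25 as required.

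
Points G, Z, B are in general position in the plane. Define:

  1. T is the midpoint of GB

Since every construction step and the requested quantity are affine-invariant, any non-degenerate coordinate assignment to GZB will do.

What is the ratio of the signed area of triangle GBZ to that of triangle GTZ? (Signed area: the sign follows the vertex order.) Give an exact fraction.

[GBZ]:[GTZ] = 2

Choose coordinates G = (0, 0), Z = (1, 0), B = (0, 1).
1. T is the midpoint of GB ⇒ T = (0, 1/2)
2·[GBZ] = -1, 2·[GTZ] = -1/2
[GBZ]:[GTZ] = -1:-1/2 = 2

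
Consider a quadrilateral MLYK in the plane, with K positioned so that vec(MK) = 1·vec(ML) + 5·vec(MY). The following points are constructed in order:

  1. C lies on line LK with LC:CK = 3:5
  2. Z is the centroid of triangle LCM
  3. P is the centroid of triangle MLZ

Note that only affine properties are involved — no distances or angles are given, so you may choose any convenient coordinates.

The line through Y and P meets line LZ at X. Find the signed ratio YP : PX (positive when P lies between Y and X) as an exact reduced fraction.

Choose coordinates M = (0, 0), L = (1, 0), Y = (0, 1), K = (1, 5).
1. C lies on line LK with LC:CK = 3:5 ⇒ C = (1, 15/8)
2. Z is the centroid of triangle LCM ⇒ Z = (2/3, 5/8)
3. P is the centroid of triangle MLZ ⇒ P = (5/9, 5/24)
line YP meets LZ at X = (35/18, -85/48)
P = Y + t·(X−Y) with t = 2/7, so YP:PX = 2/7:5/7

YP:PX = 2/5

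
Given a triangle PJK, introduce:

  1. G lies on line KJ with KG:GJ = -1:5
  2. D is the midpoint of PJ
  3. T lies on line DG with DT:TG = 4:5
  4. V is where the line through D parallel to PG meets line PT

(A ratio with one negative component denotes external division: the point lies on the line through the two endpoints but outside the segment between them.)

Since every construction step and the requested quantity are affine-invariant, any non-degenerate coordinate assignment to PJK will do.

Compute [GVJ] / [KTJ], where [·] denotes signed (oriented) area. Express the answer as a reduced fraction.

Assign P = (0, 0), J = (1, 0), K = (0, 1) — the answer is frame-independent, so this choice is without loss of generality.
1. G lies on line KJ with KG:GJ = -1:5 ⇒ G = (-1/4, 5/4)
2. D is the midpoint of PJ ⇒ D = (1/2, 0)
3. T lies on line DG with DT:TG = 4:5 ⇒ T = (1/6, 5/9)
4. V is where the line through D parallel to PG meets line PT ⇒ V = (3/10, 1)
2·[GVJ] = -3/8, 2·[KTJ] = 5/18
[GVJ]:[KTJ] = -3/8:5/18 = -27/20

[GVJ]:[KTJ] = -27/20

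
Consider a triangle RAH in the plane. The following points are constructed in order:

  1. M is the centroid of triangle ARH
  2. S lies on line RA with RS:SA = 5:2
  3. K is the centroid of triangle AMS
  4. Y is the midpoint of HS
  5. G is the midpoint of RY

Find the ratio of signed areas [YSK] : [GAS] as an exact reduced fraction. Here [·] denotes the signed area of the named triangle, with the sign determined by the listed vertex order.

Set R = (0, 0), A = (1, 0), H = (0, 1); any affine frame gives the same invariant.
1. M is the centroid of triangle ARH ⇒ M = (1/3, 1/3)
2. S lies on line RA with RS:SA = 5:2 ⇒ S = (5/7, 0)
3. K is the centroid of triangle AMS ⇒ K = (43/63, 1/9)
4. Y is the midpoint of HS ⇒ Y = (5/14, 1/2)
5. G is the midpoint of RY ⇒ G = (5/28, 1/4)
2·[YSK] = 1/42, 2·[GAS] = -1/14
[YSK]:[GAS] = 1/42:-1/14 = -1/3

[YSK]:[GAS] = -1/3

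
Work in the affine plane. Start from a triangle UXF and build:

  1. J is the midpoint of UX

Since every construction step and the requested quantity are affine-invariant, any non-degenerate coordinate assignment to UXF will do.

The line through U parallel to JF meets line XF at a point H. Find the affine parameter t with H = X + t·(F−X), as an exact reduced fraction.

Choose coordinates U = (0, 0), X = (1, 0), F = (0, 1).
1. J is the midpoint of UX ⇒ J = (1/2, 0)
through U parallel to JF: direction (-1/2, 1); meets XF at H = (-1, 2)
H = X + t·(F−X) with t = 2

t = 2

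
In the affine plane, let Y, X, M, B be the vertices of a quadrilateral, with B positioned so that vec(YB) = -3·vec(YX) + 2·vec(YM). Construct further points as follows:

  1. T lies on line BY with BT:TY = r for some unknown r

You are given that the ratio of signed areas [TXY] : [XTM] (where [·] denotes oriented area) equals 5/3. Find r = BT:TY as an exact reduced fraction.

r = -4/5

Assign Y = (0, 0), X = (1, 0), M = (0, 1), B = (-3, 2) — the answer is frame-independent, so this choice is without loss of generality.
1. With BT:TY = r, write λ = r/(r+1) so T = B + λ·(Y−B); T is affine-linear in λ
Every point depending on T is an affine combination of T and λ-independent points, so each such coordinate is linear in λ; the λ² term in each signed area is a multiple of (Y−B)×(Y−B) = 0, so 2·[TXY] and 2·[XTM] are each linear in λ. Evaluating at λ=0 and λ=1:
  2·[TXY] = 2·λ − 2,   2·[XTM] = λ − 2
So [TXY]:[XTM] = (2·λ − 2) / (λ − 2). Setting this equal to 5/3:
  2·λ − 2 = 5/3·(λ − 2)  ⇒  λ = -4
Then r = λ/(1−λ) = (-4)/(5) = -4/5. Check: with r = -4/5, T = (-15, 10) and [TXY]:[XTM] = 5/3 as required.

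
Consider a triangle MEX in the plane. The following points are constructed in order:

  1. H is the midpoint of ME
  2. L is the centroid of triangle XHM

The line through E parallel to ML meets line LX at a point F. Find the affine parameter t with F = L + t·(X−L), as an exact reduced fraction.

Set M = (0, 0), E = (1, 0), X = (0, 1); any affine frame gives the same invariant.
1. H is the midpoint of ME ⇒ H = (1/2, 0)
2. L is the centroid of triangle XHM ⇒ L = (1/6, 1/3)
through E parallel to ML: direction (1/6, 1/3); meets LX at F = (1/2, -1)
F = L + t·(X−L) with t = -2

t = -2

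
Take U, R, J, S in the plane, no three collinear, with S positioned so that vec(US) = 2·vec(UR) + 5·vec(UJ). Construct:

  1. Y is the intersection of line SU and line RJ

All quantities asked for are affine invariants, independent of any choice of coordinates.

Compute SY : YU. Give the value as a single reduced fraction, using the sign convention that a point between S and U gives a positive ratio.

SY:YU = 6

Choose coordinates U = (0, 0), R = (1, 0), J = (0, 1), S = (2, 5).
1. Y is the intersection of line SU and line RJ ⇒ Y = (2/7, 5/7)
Y = S + t·(U−S) with t = 6/7, so SY:YU = t:(1−t) = 6/7:1/7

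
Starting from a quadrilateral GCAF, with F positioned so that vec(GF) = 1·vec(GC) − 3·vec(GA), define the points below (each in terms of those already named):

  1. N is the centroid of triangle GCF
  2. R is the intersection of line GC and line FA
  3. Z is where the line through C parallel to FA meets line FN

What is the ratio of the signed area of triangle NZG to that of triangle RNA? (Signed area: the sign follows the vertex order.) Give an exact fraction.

Choose coordinates G = (0, 0), C = (1, 0), A = (0, 1), F = (1, -3).
1. N is the centroid of triangle GCF ⇒ N = (2/3, -1)
2. R is the intersection of line GC and line FA ⇒ R = (1/4, 0)
3. Z is where the line through C parallel to FA meets line FN ⇒ Z = (-1/2, 6)
2·[NZG] = 7/2, 2·[RNA] = 1/6
[NZG]:[RNA] = 7/2:1/6 = 21

[NZG]:[RNA] = 21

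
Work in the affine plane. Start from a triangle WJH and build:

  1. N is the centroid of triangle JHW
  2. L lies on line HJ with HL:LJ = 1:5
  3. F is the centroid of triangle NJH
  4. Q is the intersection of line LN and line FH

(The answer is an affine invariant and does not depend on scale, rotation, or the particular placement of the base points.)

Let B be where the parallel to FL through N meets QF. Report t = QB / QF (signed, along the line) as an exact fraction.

t = -6

Set W = (0, 0), J = (1, 0), H = (0, 1); any affine frame gives the same invariant.
1. N is the centroid of triangle JHW ⇒ N = (1/3, 1/3)
2. L lies on line HJ with HL:LJ = 1:5 ⇒ L = (1/6, 5/6)
3. F is the centroid of triangle NJH ⇒ F = (4/9, 4/9)
4. Q is the intersection of line LN and line FH ⇒ Q = (4/21, 16/21)
through N parallel to FL: direction (-5/18, 7/18); meets QF at B = (-4/3, 8/3)
B = Q + t·(F−Q) with t = -6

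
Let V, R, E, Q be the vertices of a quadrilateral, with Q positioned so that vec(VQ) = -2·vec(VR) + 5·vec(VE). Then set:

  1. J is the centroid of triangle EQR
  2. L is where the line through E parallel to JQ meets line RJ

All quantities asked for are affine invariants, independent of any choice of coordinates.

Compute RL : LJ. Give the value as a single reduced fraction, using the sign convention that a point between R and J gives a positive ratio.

RL:LJ = -2

Work in coordinates with V = (0, 0), R = (1, 0), E = (0, 1), Q = (-2, 5).
1. J is the centroid of triangle EQR ⇒ J = (-1/3, 2)
2. L is where the line through E parallel to JQ meets line RJ ⇒ L = (-5/3, 4)
L = R + t·(J−R) with t = 2, so RL:LJ = t:(1−t) = 2:-1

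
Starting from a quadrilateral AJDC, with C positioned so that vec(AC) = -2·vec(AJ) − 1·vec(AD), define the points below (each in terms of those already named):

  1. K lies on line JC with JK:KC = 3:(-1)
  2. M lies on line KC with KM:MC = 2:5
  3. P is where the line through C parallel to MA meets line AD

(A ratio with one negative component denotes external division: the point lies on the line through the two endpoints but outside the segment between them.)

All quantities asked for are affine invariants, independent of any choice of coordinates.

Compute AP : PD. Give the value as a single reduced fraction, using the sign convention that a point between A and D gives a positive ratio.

Work in coordinates with A = (0, 0), J = (1, 0), D = (0, 1), C = (-2, -1).
1. K lies on line JC with JK:KC = 3:(-1) ⇒ K = (-7/2, -3/2)
2. M lies on line KC with KM:MC = 2:5 ⇒ M = (-43/14, -19/14)
3. P is where the line through C parallel to MA meets line AD ⇒ P = (0, -5/43)
P = A + t·(D−A) with t = -5/43, so AP:PD = t:(1−t) = -5/43:48/43

AP:PD = -5/48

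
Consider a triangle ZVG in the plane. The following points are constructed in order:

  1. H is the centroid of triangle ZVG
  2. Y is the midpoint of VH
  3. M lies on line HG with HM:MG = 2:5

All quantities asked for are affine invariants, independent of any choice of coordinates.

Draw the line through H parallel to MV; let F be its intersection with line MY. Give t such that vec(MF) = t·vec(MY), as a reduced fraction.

Work in coordinates with Z = (0, 0), V = (1, 0), G = (0, 1).
1. H is the centroid of triangle ZVG ⇒ H = (1/3, 1/3)
2. Y is the midpoint of VH ⇒ Y = (2/3, 1/6)
3. M lies on line HG with HM:MG = 2:5 ⇒ M = (5/21, 11/21)
through H parallel to MV: direction (16/21, -11/21); meets MY at F = (23/21, -4/21)
F = M + t·(Y−M) with t = 2

t = 2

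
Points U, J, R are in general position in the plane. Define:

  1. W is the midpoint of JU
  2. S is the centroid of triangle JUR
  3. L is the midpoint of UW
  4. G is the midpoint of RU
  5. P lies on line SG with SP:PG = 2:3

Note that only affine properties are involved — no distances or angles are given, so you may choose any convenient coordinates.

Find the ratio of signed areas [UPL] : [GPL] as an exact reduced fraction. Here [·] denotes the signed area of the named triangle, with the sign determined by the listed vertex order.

Choose coordinates U = (0, 0), J = (1, 0), R = (0, 1).
1. W is the midpoint of JU ⇒ W = (1/2, 0)
2. S is the centroid of triangle JUR ⇒ S = (1/3, 1/3)
3. L is the midpoint of UW ⇒ L = (1/4, 0)
4. G is the midpoint of RU ⇒ G = (0, 1/2)
5. P lies on line SG with SP:PG = 2:3 ⇒ P = (1/5, 2/5)
2·[UPL] = -1/10, 2·[GPL] = -3/40
[UPL]:[GPL] = -1/10:-3/40 = 4/3

[UPL]:[GPL] = 4/3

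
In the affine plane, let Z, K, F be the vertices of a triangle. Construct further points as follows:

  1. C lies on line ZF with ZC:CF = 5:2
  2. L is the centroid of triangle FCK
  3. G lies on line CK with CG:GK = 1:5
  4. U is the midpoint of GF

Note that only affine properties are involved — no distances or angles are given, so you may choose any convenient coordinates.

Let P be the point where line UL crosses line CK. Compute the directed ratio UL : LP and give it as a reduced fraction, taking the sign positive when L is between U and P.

Set Z = (0, 0), K = (1, 0), F = (0, 1); any affine frame gives the same invariant.
1. C lies on line ZF with ZC:CF = 5:2 ⇒ C = (0, 5/7)
2. L is the centroid of triangle FCK ⇒ L = (1/3, 4/7)
3. G lies on line CK with CG:GK = 1:5 ⇒ G = (1/6, 25/42)
4. U is the midpoint of GF ⇒ U = (1/12, 67/84)
line UL meets CK at P = (5/6, 5/42)
L = U + t·(P−U) with t = 1/3, so UL:LP = 1/3:2/3

UL:LP = 1/2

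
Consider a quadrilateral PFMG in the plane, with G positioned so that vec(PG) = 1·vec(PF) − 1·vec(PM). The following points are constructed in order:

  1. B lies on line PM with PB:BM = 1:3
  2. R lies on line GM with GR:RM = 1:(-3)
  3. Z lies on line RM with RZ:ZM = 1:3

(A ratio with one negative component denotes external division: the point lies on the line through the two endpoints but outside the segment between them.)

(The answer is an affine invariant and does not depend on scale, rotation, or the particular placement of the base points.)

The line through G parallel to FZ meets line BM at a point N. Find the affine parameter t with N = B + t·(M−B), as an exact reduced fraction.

t = 35/3

Set P = (0, 0), F = (1, 0), M = (0, 1), G = (1, -1); any affine frame gives the same invariant.
1. B lies on line PM with PB:BM = 1:3 ⇒ B = (0, 1/4)
2. R lies on line GM with GR:RM = 1:(-3) ⇒ R = (3/2, -2)
3. Z lies on line RM with RZ:ZM = 1:3 ⇒ Z = (9/8, -5/4)
through G parallel to FZ: direction (1/8, -5/4); meets BM at N = (0, 9)
N = B + t·(M−B) with t = 35/3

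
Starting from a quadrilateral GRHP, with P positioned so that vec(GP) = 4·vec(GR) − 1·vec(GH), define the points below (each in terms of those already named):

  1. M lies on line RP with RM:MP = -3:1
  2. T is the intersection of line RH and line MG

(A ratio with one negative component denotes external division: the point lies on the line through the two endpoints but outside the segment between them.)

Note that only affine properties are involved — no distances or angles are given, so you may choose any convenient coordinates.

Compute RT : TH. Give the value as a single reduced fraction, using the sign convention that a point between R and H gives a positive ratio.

RT:TH = -3/11

Assign G = (0, 0), R = (1, 0), H = (0, 1), P = (4, -1) — the answer is frame-independent, so this choice is without loss of generality.
1. M lies on line RP with RM:MP = -3:1 ⇒ M = (11/2, -3/2)
2. T is the intersection of line RH and line MG ⇒ T = (11/8, -3/8)
T = R + t·(H−R) with t = -3/8, so RT:TH = t:(1−t) = -3/8:11/8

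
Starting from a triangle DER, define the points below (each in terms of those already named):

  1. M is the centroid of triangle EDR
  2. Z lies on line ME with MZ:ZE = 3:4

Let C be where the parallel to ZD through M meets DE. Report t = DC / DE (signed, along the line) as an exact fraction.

t = -3/4

Work in coordinates with D = (0, 0), E = (1, 0), R = (0, 1).
1. M is the centroid of triangle EDR ⇒ M = (1/3, 1/3)
2. Z lies on line ME with MZ:ZE = 3:4 ⇒ Z = (13/21, 4/21)
through M parallel to ZD: direction (-13/21, -4/21); meets DE at C = (-3/4, 0)
C = D + t·(E−D) with t = -3/4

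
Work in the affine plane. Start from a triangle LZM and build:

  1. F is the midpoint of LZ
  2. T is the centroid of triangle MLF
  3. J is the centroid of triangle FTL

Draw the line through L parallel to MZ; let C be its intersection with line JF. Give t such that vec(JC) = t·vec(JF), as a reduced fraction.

Set L = (0, 0), Z = (1, 0), M = (0, 1); any affine frame gives the same invariant.
1. F is the midpoint of LZ ⇒ F = (1/2, 0)
2. T is the centroid of triangle MLF ⇒ T = (1/6, 1/3)
3. J is the centroid of triangle FTL ⇒ J = (2/9, 1/9)
through L parallel to MZ: direction (1, -1); meets JF at C = (-1/3, 1/3)
C = J + t·(F−J) with t = -2

t = -2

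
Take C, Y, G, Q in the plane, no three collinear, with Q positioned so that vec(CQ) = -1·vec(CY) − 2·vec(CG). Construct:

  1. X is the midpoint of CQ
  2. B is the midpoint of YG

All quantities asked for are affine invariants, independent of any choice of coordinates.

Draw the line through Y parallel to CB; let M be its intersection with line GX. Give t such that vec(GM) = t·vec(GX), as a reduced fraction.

t = 4/3

Work in coordinates with C = (0, 0), Y = (1, 0), G = (0, 1), Q = (-1, -2).
1. X is the midpoint of CQ ⇒ X = (-1/2, -1)
2. B is the midpoint of YG ⇒ B = (1/2, 1/2)
through Y parallel to CB: direction (1/2, 1/2); meets GX at M = (-2/3, -5/3)
M = G + t·(X−G) with t = 4/3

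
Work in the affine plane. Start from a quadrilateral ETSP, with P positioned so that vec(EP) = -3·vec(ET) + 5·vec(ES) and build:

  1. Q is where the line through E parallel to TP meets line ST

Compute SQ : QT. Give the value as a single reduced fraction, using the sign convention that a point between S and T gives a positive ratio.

Assign E = (0, 0), T = (1, 0), S = (0, 1), P = (-3, 5) — the answer is frame-independent, so this choice is without loss of generality.
1. Q is where the line through E parallel to TP meets line ST ⇒ Q = (-4, 5)
Q = S + t·(T−S) with t = -4, so SQ:QT = t:(1−t) = -4:5

SQ:QT = -4/5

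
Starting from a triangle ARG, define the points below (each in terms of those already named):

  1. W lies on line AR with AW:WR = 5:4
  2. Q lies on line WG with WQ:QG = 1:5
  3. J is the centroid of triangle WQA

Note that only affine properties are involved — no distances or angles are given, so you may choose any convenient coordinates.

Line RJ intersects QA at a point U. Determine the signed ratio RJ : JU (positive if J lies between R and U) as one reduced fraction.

RJ:JU = 22/5

Choose coordinates A = (0, 0), R = (1, 0), G = (0, 1).
1. W lies on line AR with AW:WR = 5:4 ⇒ W = (5/9, 0)
2. Q lies on line WG with WQ:QG = 1:5 ⇒ Q = (25/54, 1/6)
3. J is the centroid of triangle WQA ⇒ J = (55/162, 1/18)
line RJ meets QA at U = (25/132, 3/44)
J = R + t·(U−R) with t = 22/27, so RJ:JU = 22/27:5/27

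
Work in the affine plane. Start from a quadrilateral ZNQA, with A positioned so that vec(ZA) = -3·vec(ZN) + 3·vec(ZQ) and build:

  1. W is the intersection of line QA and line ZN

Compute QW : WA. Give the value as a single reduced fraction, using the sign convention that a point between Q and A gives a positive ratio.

QW:WA = -1/3

Set Z = (0, 0), N = (1, 0), Q = (0, 1), A = (-3, 3); any affine frame gives the same invariant.
1. W is the intersection of line QA and line ZN ⇒ W = (3/2, 0)
W = Q + t·(A−Q) with t = -1/2, so QW:WA = t:(1−t) = -1/2:3/2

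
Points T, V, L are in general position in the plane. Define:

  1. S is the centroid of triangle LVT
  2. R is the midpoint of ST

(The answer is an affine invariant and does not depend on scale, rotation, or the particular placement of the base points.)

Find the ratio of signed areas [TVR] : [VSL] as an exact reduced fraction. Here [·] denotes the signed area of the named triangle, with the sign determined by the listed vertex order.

Assign T = (0, 0), V = (1, 0), L = (0, 1) — the answer is frame-independent, so this choice is without loss of generality.
1. S is the centroid of triangle LVT ⇒ S = (1/3, 1/3)
2. R is the midpoint of ST ⇒ R = (1/6, 1/6)
2·[TVR] = 1/6, 2·[VSL] = -1/3
[TVR]:[VSL] = 1/6:-1/3 = -1/2

[TVR]:[VSL] = -1/2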